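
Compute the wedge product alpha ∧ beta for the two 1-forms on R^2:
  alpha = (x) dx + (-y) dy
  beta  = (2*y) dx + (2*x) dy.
alpha ∧ beta = (2*x^2 + 2*y^2) dx ∧ dy

Distribute the wedge, using dx_i ∧ dx_j = -dx_j ∧ dx_i and dx_i ∧ dx_i = 0. For each pair (i, j) with i < j, the coefficient of dx_i ∧ dx_j in alpha ∧ beta is (alpha_i * beta_j - alpha_j * beta_i). Collecting: alpha ∧ beta = (2*x^2 + 2*y^2) dx ∧ dy.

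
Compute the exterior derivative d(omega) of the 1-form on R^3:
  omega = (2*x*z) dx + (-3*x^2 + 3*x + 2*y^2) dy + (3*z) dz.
d(omega) = (3 - 6*x) dx ∧ dy + (-2*x) dx ∧ dz

For a 1-form omega = sum_i f_i dx_i, the exterior derivative is
  d(omega) = sum_{i < j} (∂f_j/∂x_i - ∂f_i/∂x_j) dx_i ∧ dx_j.
  coefficient of dx ∧ dy: ∂f_2/∂x - ∂f_1/∂y = ∂(-3*x^2 + 3*x + 2*y^2)/∂x - ∂(2*x*z)/∂y = 3 - 6*x
  coefficient of dx ∧ dz: ∂f_3/∂x - ∂f_1/∂z = ∂(3*z)/∂x - ∂(2*x*z)/∂z = -2*x
Assembling: d(omega) = (3 - 6*x) dx ∧ dy + (-2*x) dx ∧ dz.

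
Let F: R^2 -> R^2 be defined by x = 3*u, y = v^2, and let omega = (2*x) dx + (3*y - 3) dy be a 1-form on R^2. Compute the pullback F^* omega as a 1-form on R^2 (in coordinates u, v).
F^* omega = (18*u) du + (6*v*(v^2 - 1)) dv

Using F^*(f dg) = (f ∘ F) d(g ∘ F), substitute each coordinate x_i by F_i(u, v) in f_i, and replace dx_i by d F_i = (∂F_i/∂u) du + (∂F_i/∂v) dv.
  For the x component: f_1(F) = 6*u; d F_1 = (3) du + (0) dv
  For the y component: f_2(F) = 3*v^2 - 3; d F_2 = (0) du + (2*v) dv
Combining and collecting du, dv coefficients:
  coeff of du: 18*u
  coeff of dv: 6*v*(v^2 - 1)
F^* omega = (18*u) du + (6*v*(v^2 - 1)) dv.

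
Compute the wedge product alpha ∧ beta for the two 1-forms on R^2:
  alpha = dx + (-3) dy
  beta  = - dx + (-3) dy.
alpha ∧ beta = (-6) dx ∧ dy

Distribute the wedge, using dx_i ∧ dx_j = -dx_j ∧ dx_i and dx_i ∧ dx_i = 0. For each pair (i, j) with i < j, the coefficient of dx_i ∧ dx_j in alpha ∧ beta is (alpha_i * beta_j - alpha_j * beta_i). Collecting: alpha ∧ beta = (-6) dx ∧ dy.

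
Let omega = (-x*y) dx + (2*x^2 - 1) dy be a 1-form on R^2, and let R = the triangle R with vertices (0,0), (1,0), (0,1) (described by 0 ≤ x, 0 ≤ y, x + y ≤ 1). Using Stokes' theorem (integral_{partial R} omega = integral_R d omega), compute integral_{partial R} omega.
integral_(partial R) omega = 5/6

Stokes: integral_partial_R omega = integral_R d omega with d omega = (∂Q/∂x - ∂P/∂y) dx ∧ dy.
  ∂Q/∂x = 4*x
  ∂P/∂y = -x
  integrand = ∂Q/∂x - ∂P/∂y = 5*x.
Integrating over R: integral_0^1 integral_0^{1-x} (5*x) dy dx = 5/6.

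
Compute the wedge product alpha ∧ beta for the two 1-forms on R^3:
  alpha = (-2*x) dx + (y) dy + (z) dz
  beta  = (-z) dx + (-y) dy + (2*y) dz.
alpha ∧ beta = (y*(2*x + z)) dx ∧ dy + (-4*x*y + z^2) dx ∧ dz + (y*(2*y + z)) dy ∧ dz

Distribute the wedge, using dx_i ∧ dx_j = -dx_j ∧ dx_i and dx_i ∧ dx_i = 0. For each pair (i, j) with i < j, the coefficient of dx_i ∧ dx_j in alpha ∧ beta is (alpha_i * beta_j - alpha_j * beta_i). Collecting: alpha ∧ beta = (y*(2*x + z)) dx ∧ dy + (-4*x*y + z^2) dx ∧ dz + (y*(2*y + z)) dy ∧ dz.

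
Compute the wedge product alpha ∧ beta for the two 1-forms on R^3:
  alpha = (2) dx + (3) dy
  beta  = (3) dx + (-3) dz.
alpha ∧ beta = (-6) dx ∧ dz + (-9) dx ∧ dy + (-9) dy ∧ dz

Distribute the wedge, using dx_i ∧ dx_j = -dx_j ∧ dx_i and dx_i ∧ dx_i = 0. For each pair (i, j) with i < j, the coefficient of dx_i ∧ dx_j in alpha ∧ beta is (alpha_i * beta_j - alpha_j * beta_i). Collecting: alpha ∧ beta = (-6) dx ∧ dz + (-9) dx ∧ dy + (-9) dy ∧ dz.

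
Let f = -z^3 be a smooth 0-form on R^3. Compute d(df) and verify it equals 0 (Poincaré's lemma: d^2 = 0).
d(df) = 0

Step 1: df = sum_i (∂f/∂x_i) dx_i = (0) dx + (0) dy + (-3*z^2) dz.
Step 2: Apply d again. Using the 1-form formula, the coefficient of dx ∧ dy in d(df) is ∂^2 f/∂x ∂y - ∂^2 f/∂y ∂x = (0) - (0) = 0 (equality of mixed partials for smooth f).
Similarly for dx ∧ dz and dy ∧ dz — all coefficients vanish. So d(df) = 0.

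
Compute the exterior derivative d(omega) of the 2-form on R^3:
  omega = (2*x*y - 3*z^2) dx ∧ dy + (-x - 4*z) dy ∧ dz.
d(omega) = (-6*z - 1) dx ∧ dy ∧ dz

For a 2-form omega = sum_{i<j} g_{ij} dx_i ∧ dx_j, the exterior derivative is
  d(omega) = sum_{i<j} d(g_{ij}) ∧ dx_i ∧ dx_j = sum_{i<j, k} (∂g_{ij}/∂x_k) dx_k ∧ dx_i ∧ dx_j.
Expand each term, using dx_k ∧ dx_i ∧ dx_j = sgn(permutation) dx_{(a)} ∧ dx_{(b)} ∧ dx_{(c)} with (a < b < c) sorted:
  d(2*x*y - 3*z^2) includes (∂/∂z)(2*x*y - 3*z^2) dz = (-6*z) dz, which multiplied by dx ∧ dy gives (-6*z) dx ∧ dy ∧ dz
  d(-x - 4*z) includes (∂/∂x)(-x - 4*z) dx = (-1) dx, which multiplied by dy ∧ dz gives (-1) dx ∧ dy ∧ dz
Collecting like 3-forms: d(omega) = (-6*z - 1) dx ∧ dy ∧ dz.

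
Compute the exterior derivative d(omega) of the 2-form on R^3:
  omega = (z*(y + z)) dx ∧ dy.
d(omega) = (y + 2*z) dx ∧ dy ∧ dz

For a 2-form omega = sum_{i<j} g_{ij} dx_i ∧ dx_j, the exterior derivative is
  d(omega) = sum_{i<j} d(g_{ij}) ∧ dx_i ∧ dx_j = sum_{i<j, k} (∂g_{ij}/∂x_k) dx_k ∧ dx_i ∧ dx_j.
Expand each term, using dx_k ∧ dx_i ∧ dx_j = sgn(permutation) dx_{(a)} ∧ dx_{(b)} ∧ dx_{(c)} with (a < b < c) sorted:
  d(z*(y + z)) includes (∂/∂z)(z*(y + z)) dz = (y + 2*z) dz, which multiplied by dx ∧ dy gives (y + 2*z) dx ∧ dy ∧ dz
Collecting like 3-forms: d(omega) = (y + 2*z) dx ∧ dy ∧ dz.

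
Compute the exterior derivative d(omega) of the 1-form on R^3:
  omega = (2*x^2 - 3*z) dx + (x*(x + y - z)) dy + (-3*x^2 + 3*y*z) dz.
d(omega) = (2*x + y - z) dx ∧ dy + (3 - 6*x) dx ∧ dz + (x + 3*z) dy ∧ dz

For a 1-form omega = sum_i f_i dx_i, the exterior derivative is
  d(omega) = sum_{i < j} (∂f_j/∂x_i - ∂f_i/∂x_j) dx_i ∧ dx_j.
  coefficient of dx ∧ dy: ∂f_2/∂x - ∂f_1/∂y = ∂(x*(x + y - z))/∂x - ∂(2*x^2 - 3*z)/∂y = 2*x + y - z
  coefficient of dx ∧ dz: ∂f_3/∂x - ∂f_1/∂z = ∂(-3*x^2 + 3*y*z)/∂x - ∂(2*x^2 - 3*z)/∂z = 3 - 6*x
  coefficient of dy ∧ dz: ∂f_3/∂y - ∂f_2/∂z = ∂(-3*x^2 + 3*y*z)/∂y - ∂(x*(x + y - z))/∂z = x + 3*z
Assembling: d(omega) = (2*x + y - z) dx ∧ dy + (3 - 6*x) dx ∧ dz + (x + 3*z) dy ∧ dz.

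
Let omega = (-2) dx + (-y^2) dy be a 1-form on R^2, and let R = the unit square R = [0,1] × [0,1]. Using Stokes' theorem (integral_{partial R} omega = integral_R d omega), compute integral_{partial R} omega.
integral_(partial R) omega = 0

Stokes: integral_partial_R omega = integral_R d omega with d omega = (∂Q/∂x - ∂P/∂y) dx ∧ dy.
  ∂Q/∂x = 0
  ∂P/∂y = 0
  integrand = ∂Q/∂x - ∂P/∂y = 0.
Integrating over R: integral_0^1 integral_0^1 (0) dx dy = 0.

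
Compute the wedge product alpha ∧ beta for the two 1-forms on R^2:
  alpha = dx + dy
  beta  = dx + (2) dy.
alpha ∧ beta = (1) dx ∧ dy

Distribute the wedge, using dx_i ∧ dx_j = -dx_j ∧ dx_i and dx_i ∧ dx_i = 0. For each pair (i, j) with i < j, the coefficient of dx_i ∧ dx_j in alpha ∧ beta is (alpha_i * beta_j - alpha_j * beta_i). Collecting: alpha ∧ beta = (1) dx ∧ dy.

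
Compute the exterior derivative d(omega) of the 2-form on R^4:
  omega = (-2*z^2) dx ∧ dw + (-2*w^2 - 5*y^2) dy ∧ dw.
d(omega) = (4*z) dx ∧ dz ∧ dw

For a 2-form omega = sum_{i<j} g_{ij} dx_i ∧ dx_j, the exterior derivative is
  d(omega) = sum_{i<j} d(g_{ij}) ∧ dx_i ∧ dx_j = sum_{i<j, k} (∂g_{ij}/∂x_k) dx_k ∧ dx_i ∧ dx_j.
Expand each term, using dx_k ∧ dx_i ∧ dx_j = sgn(permutation) dx_{(a)} ∧ dx_{(b)} ∧ dx_{(c)} with (a < b < c) sorted:
  d(-2*z^2) includes (∂/∂z)(-2*z^2) dz = (-4*z) dz, which multiplied by dx ∧ dw gives (4*z) dx ∧ dz ∧ dw
Collecting like 3-forms: d(omega) = (4*z) dx ∧ dz ∧ dw.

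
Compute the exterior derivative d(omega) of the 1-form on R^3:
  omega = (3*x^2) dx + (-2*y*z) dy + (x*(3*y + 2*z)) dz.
d(omega) = (3*y + 2*z) dx ∧ dz + (3*x + 2*y) dy ∧ dz

For a 1-form omega = sum_i f_i dx_i, the exterior derivative is
  d(omega) = sum_{i < j} (∂f_j/∂x_i - ∂f_i/∂x_j) dx_i ∧ dx_j.
  coefficient of dx ∧ dz: ∂f_3/∂x - ∂f_1/∂z = ∂(x*(3*y + 2*z))/∂x - ∂(3*x^2)/∂z = 3*y + 2*z
  coefficient of dy ∧ dz: ∂f_3/∂y - ∂f_2/∂z = ∂(x*(3*y + 2*z))/∂y - ∂(-2*y*z)/∂z = 3*x + 2*y
Assembling: d(omega) = (3*y + 2*z) dx ∧ dz + (3*x + 2*y) dy ∧ dz.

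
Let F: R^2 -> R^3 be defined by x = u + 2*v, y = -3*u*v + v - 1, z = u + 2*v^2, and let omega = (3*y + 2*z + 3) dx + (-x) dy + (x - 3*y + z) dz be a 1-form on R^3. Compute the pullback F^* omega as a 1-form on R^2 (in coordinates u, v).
F^* omega = (3*u*v + 4*u + 12*v^2 + 2*v + 3) du + (3*u^2 + 36*u*v^2 - 4*u*v + 3*u + 8*v^3 + 4*v^2 + 16*v) dv

Using F^*(f dg) = (f ∘ F) d(g ∘ F), substitute each coordinate x_i by F_i(u, v) in f_i, and replace dx_i by d F_i = (∂F_i/∂u) du + (∂F_i/∂v) dv.
  For the x component: f_1(F) = -9*u*v + 2*u + 4*v^2 + 3*v; d F_1 = (1) du + (2) dv
  For the y component: f_2(F) = -u - 2*v; d F_2 = (-3*v) du + (1 - 3*u) dv
  For the z component: f_3(F) = 9*u*v + 2*u + 2*v^2 - v + 3; d F_3 = (1) du + (4*v) dv
Combining and collecting du, dv coefficients:
  coeff of du: 3*u*v + 4*u + 12*v^2 + 2*v + 3
  coeff of dv: 3*u^2 + 36*u*v^2 - 4*u*v + 3*u + 8*v^3 + 4*v^2 + 16*v
F^* omega = (3*u*v + 4*u + 12*v^2 + 2*v + 3) du + (3*u^2 + 36*u*v^2 - 4*u*v + 3*u + 8*v^3 + 4*v^2 + 16*v) dv.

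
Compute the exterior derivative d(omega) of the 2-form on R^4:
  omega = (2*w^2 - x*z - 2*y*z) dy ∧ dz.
d(omega) = (-z) dx ∧ dy ∧ dz + (4*w) dy ∧ dz ∧ dw

For a 2-form omega = sum_{i<j} g_{ij} dx_i ∧ dx_j, the exterior derivative is
  d(omega) = sum_{i<j} d(g_{ij}) ∧ dx_i ∧ dx_j = sum_{i<j, k} (∂g_{ij}/∂x_k) dx_k ∧ dx_i ∧ dx_j.
Expand each term, using dx_k ∧ dx_i ∧ dx_j = sgn(permutation) dx_{(a)} ∧ dx_{(b)} ∧ dx_{(c)} with (a < b < c) sorted:
  d(2*w^2 - x*z - 2*y*z) includes (∂/∂x)(2*w^2 - x*z - 2*y*z) dx = (-z) dx, which multiplied by dy ∧ dz gives (-z) dx ∧ dy ∧ dz
  d(2*w^2 - x*z - 2*y*z) includes (∂/∂w)(2*w^2 - x*z - 2*y*z) dw = (4*w) dw, which multiplied by dy ∧ dz gives (4*w) dy ∧ dz ∧ dw
Collecting like 3-forms: d(omega) = (-z) dx ∧ dy ∧ dz + (4*w) dy ∧ dz ∧ dw.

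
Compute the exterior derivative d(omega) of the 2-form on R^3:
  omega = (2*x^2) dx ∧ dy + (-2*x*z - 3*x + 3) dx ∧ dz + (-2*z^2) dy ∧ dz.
d(omega) = 0

For a 2-form omega = sum_{i<j} g_{ij} dx_i ∧ dx_j, the exterior derivative is
  d(omega) = sum_{i<j} d(g_{ij}) ∧ dx_i ∧ dx_j = sum_{i<j, k} (∂g_{ij}/∂x_k) dx_k ∧ dx_i ∧ dx_j.
Expand each term, using dx_k ∧ dx_i ∧ dx_j = sgn(permutation) dx_{(a)} ∧ dx_{(b)} ∧ dx_{(c)} with (a < b < c) sorted:

Collecting like 3-forms: d(omega) = 0.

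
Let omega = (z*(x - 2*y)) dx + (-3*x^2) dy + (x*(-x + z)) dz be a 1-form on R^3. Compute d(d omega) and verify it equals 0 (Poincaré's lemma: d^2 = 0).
d(d omega) = 0

Step 1: d omega = sum_{i<j} (∂f_j/∂x_i - ∂f_i/∂x_j) dx_i ∧ dx_j:
  coeff of dx ∧ dy: -6*x + 2*z
  coeff of dx ∧ dz: -3*x + 2*y + z
  coeff of dy ∧ dz: 0
Step 2: Apply d again to each 2-form coefficient. The only possible 3-form in R^3 is dx ∧ dy ∧ dz, with coefficient
  ∂(coeff of dy∧dz)/∂x - ∂(coeff of dx∧dz)/∂y + ∂(coeff of dx∧dy)/∂z
  = ∂/∂x (0) - ∂/∂y (-3*x + 2*y + z) + ∂/∂z (-6*x + 2*z).
Each of these terms simplifies to sums of mixed partials that cancel in pairs. The result is 0 (by equality of mixed partials for smooth functions — Schwarz / Clairaut).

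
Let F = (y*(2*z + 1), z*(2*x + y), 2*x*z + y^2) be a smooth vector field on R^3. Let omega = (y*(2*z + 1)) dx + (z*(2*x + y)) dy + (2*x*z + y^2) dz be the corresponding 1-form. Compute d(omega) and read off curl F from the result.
d(omega) = (-2*x + y) dy ∧ dz + (2*y - 2*z) dz ∧ dx + (-1) dx ∧ dy; curl F = (-2*x + y, 2*y - 2*z, -1)

d omega = sum_{i<j} (∂f_j/∂x_i - ∂f_i/∂x_j) dx_i ∧ dx_j. Under the identification (dy ∧ dz, dz ∧ dx, dx ∧ dy) ↔ (e_x, e_y, e_z), the coefficients are exactly the components of curl F. Compute:
  ∂R/∂y - ∂Q/∂z = (2*y) - (2*x + y) = -2*x + y
  ∂P/∂z - ∂R/∂x = (2*y) - (2*z) = 2*y - 2*z
  ∂Q/∂x - ∂P/∂y = (2*z) - (2*z + 1) = -1.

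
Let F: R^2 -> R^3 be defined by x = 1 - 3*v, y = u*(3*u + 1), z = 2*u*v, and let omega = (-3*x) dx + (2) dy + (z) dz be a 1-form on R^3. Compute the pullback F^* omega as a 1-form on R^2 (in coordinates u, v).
F^* omega = (4*u*v^2 + 12*u + 2) du + (4*u^2*v - 27*v + 9) dv

Using F^*(f dg) = (f ∘ F) d(g ∘ F), substitute each coordinate x_i by F_i(u, v) in f_i, and replace dx_i by d F_i = (∂F_i/∂u) du + (∂F_i/∂v) dv.
  For the x component: f_1(F) = 9*v - 3; d F_1 = (0) du + (-3) dv
  For the y component: f_2(F) = 2; d F_2 = (6*u + 1) du + (0) dv
  For the z component: f_3(F) = 2*u*v; d F_3 = (2*v) du + (2*u) dv
Combining and collecting du, dv coefficients:
  coeff of du: 4*u*v^2 + 12*u + 2
  coeff of dv: 4*u^2*v - 27*v + 9
F^* omega = (4*u*v^2 + 12*u + 2) du + (4*u^2*v - 27*v + 9) dv.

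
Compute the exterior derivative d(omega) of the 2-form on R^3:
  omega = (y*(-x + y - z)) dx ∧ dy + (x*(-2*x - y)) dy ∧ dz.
d(omega) = (-4*x - 2*y) dx ∧ dy ∧ dz

For a 2-form omega = sum_{i<j} g_{ij} dx_i ∧ dx_j, the exterior derivative is
  d(omega) = sum_{i<j} d(g_{ij}) ∧ dx_i ∧ dx_j = sum_{i<j, k} (∂g_{ij}/∂x_k) dx_k ∧ dx_i ∧ dx_j.
Expand each term, using dx_k ∧ dx_i ∧ dx_j = sgn(permutation) dx_{(a)} ∧ dx_{(b)} ∧ dx_{(c)} with (a < b < c) sorted:
  d(y*(-x + y - z)) includes (∂/∂z)(y*(-x + y - z)) dz = (-y) dz, which multiplied by dx ∧ dy gives (-y) dx ∧ dy ∧ dz
  d(x*(-2*x - y)) includes (∂/∂x)(x*(-2*x - y)) dx = (-4*x - y) dx, which multiplied by dy ∧ dz gives (-4*x - y) dx ∧ dy ∧ dz
Collecting like 3-forms: d(omega) = (-4*x - 2*y) dx ∧ dy ∧ dz.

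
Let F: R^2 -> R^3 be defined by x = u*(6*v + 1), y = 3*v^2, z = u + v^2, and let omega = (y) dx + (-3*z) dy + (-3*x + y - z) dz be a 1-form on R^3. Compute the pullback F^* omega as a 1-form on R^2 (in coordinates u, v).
F^* omega = (-18*u*v - 4*u + 18*v^3 + 5*v^2) du + (2*v*(-9*u*v - 13*u - 7*v^2)) dv

Using F^*(f dg) = (f ∘ F) d(g ∘ F), substitute each coordinate x_i by F_i(u, v) in f_i, and replace dx_i by d F_i = (∂F_i/∂u) du + (∂F_i/∂v) dv.
  For the x component: f_1(F) = 3*v^2; d F_1 = (6*v + 1) du + (6*u) dv
  For the y component: f_2(F) = -3*u - 3*v^2; d F_2 = (0) du + (6*v) dv
  For the z component: f_3(F) = -18*u*v - 4*u + 2*v^2; d F_3 = (1) du + (2*v) dv
Combining and collecting du, dv coefficients:
  coeff of du: -18*u*v - 4*u + 18*v^3 + 5*v^2
  coeff of dv: 2*v*(-9*u*v - 13*u - 7*v^2)
F^* omega = (-18*u*v - 4*u + 18*v^3 + 5*v^2) du + (2*v*(-9*u*v - 13*u - 7*v^2)) dv.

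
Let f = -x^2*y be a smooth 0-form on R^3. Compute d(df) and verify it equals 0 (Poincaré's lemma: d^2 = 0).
d(df) = 0

Step 1: df = sum_i (∂f/∂x_i) dx_i = (-2*x*y) dx + (-x^2) dy + (0) dz.
Step 2: Apply d again. Using the 1-form formula, the coefficient of dx ∧ dy in d(df) is ∂^2 f/∂x ∂y - ∂^2 f/∂y ∂x = (-2*x) - (-2*x) = 0 (equality of mixed partials for smooth f).
Similarly for dx ∧ dz and dy ∧ dz — all coefficients vanish. So d(df) = 0.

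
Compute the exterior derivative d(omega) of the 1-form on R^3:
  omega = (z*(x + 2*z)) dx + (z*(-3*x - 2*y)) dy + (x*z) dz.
d(omega) = (-3*z) dx ∧ dy + (-x - 3*z) dx ∧ dz + (3*x + 2*y) dy ∧ dz

For a 1-form omega = sum_i f_i dx_i, the exterior derivative is
  d(omega) = sum_{i < j} (∂f_j/∂x_i - ∂f_i/∂x_j) dx_i ∧ dx_j.
  coefficient of dx ∧ dy: ∂f_2/∂x - ∂f_1/∂y = ∂(z*(-3*x - 2*y))/∂x - ∂(z*(x + 2*z))/∂y = -3*z
  coefficient of dx ∧ dz: ∂f_3/∂x - ∂f_1/∂z = ∂(x*z)/∂x - ∂(z*(x + 2*z))/∂z = -x - 3*z
  coefficient of dy ∧ dz: ∂f_3/∂y - ∂f_2/∂z = ∂(x*z)/∂y - ∂(z*(-3*x - 2*y))/∂z = 3*x + 2*y
Assembling: d(omega) = (-3*z) dx ∧ dy + (-x - 3*z) dx ∧ dz + (3*x + 2*y) dy ∧ dz.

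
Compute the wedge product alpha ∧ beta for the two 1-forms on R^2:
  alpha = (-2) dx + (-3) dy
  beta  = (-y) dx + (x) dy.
alpha ∧ beta = (-2*x - 3*y) dx ∧ dy

Distribute the wedge, using dx_i ∧ dx_j = -dx_j ∧ dx_i and dx_i ∧ dx_i = 0. For each pair (i, j) with i < j, the coefficient of dx_i ∧ dx_j in alpha ∧ beta is (alpha_i * beta_j - alpha_j * beta_i). Collecting: alpha ∧ beta = (-2*x - 3*y) dx ∧ dy.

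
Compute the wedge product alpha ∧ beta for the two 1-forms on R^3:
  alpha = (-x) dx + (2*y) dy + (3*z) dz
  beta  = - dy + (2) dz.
alpha ∧ beta = (x) dx ∧ dy + (-2*x) dx ∧ dz + (4*y + 3*z) dy ∧ dz

Distribute the wedge, using dx_i ∧ dx_j = -dx_j ∧ dx_i and dx_i ∧ dx_i = 0. For each pair (i, j) with i < j, the coefficient of dx_i ∧ dx_j in alpha ∧ beta is (alpha_i * beta_j - alpha_j * beta_i). Collecting: alpha ∧ beta = (x) dx ∧ dy + (-2*x) dx ∧ dz + (4*y + 3*z) dy ∧ dz.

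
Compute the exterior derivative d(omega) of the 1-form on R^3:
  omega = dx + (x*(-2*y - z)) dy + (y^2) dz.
d(omega) = (-2*y - z) dx ∧ dy + (x + 2*y) dy ∧ dz

For a 1-form omega = sum_i f_i dx_i, the exterior derivative is
  d(omega) = sum_{i < j} (∂f_j/∂x_i - ∂f_i/∂x_j) dx_i ∧ dx_j.
  coefficient of dx ∧ dy: ∂f_2/∂x - ∂f_1/∂y = ∂(x*(-2*y - z))/∂x - ∂(1)/∂y = -2*y - z
  coefficient of dy ∧ dz: ∂f_3/∂y - ∂f_2/∂z = ∂(y^2)/∂y - ∂(x*(-2*y - z))/∂z = x + 2*y
Assembling: d(omega) = (-2*y - z) dx ∧ dy + (x + 2*y) dy ∧ dz.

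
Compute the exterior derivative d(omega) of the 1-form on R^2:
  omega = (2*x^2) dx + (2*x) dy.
d(omega) = (2) dx ∧ dy

For a 1-form omega = sum_i f_i dx_i, the exterior derivative is
  d(omega) = sum_{i < j} (∂f_j/∂x_i - ∂f_i/∂x_j) dx_i ∧ dx_j.
  coefficient of dx ∧ dy: ∂f_2/∂x - ∂f_1/∂y = ∂(2*x)/∂x - ∂(2*x^2)/∂y = 2
Assembling: d(omega) = (2) dx ∧ dy.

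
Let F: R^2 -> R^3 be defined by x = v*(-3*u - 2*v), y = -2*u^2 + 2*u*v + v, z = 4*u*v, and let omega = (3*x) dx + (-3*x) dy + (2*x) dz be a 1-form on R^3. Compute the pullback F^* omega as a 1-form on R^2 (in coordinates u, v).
F^* omega = (v*(-36*u^2 - 3*u*v + 14*v^2)) du + (v*(21*u^2 + 50*u*v + 9*u + 24*v^2 + 6*v)) dv

Using F^*(f dg) = (f ∘ F) d(g ∘ F), substitute each coordinate x_i by F_i(u, v) in f_i, and replace dx_i by d F_i = (∂F_i/∂u) du + (∂F_i/∂v) dv.
  For the x component: f_1(F) = 3*v*(-3*u - 2*v); d F_1 = (-3*v) du + (-3*u - 4*v) dv
  For the y component: f_2(F) = 3*v*(3*u + 2*v); d F_2 = (-4*u + 2*v) du + (2*u + 1) dv
  For the z component: f_3(F) = 2*v*(-3*u - 2*v); d F_3 = (4*v) du + (4*u) dv
Combining and collecting du, dv coefficients:
  coeff of du: v*(-36*u^2 - 3*u*v + 14*v^2)
  coeff of dv: v*(21*u^2 + 50*u*v + 9*u + 24*v^2 + 6*v)
F^* omega = (v*(-36*u^2 - 3*u*v + 14*v^2)) du + (v*(21*u^2 + 50*u*v + 9*u + 24*v^2 + 6*v)) dv.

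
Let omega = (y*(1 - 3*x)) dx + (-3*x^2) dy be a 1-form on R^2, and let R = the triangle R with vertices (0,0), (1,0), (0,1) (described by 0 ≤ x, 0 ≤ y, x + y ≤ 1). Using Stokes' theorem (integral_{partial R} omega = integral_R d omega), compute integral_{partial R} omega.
integral_(partial R) omega = -1

Stokes: integral_partial_R omega = integral_R d omega with d omega = (∂Q/∂x - ∂P/∂y) dx ∧ dy.
  ∂Q/∂x = -6*x
  ∂P/∂y = 1 - 3*x
  integrand = ∂Q/∂x - ∂P/∂y = -3*x - 1.
Integrating over R: integral_0^1 integral_0^{1-x} (-3*x - 1) dy dx = -1.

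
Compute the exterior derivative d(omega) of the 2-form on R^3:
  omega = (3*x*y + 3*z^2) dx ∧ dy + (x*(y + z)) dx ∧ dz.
d(omega) = (-x + 6*z) dx ∧ dy ∧ dz

For a 2-form omega = sum_{i<j} g_{ij} dx_i ∧ dx_j, the exterior derivative is
  d(omega) = sum_{i<j} d(g_{ij}) ∧ dx_i ∧ dx_j = sum_{i<j, k} (∂g_{ij}/∂x_k) dx_k ∧ dx_i ∧ dx_j.
Expand each term, using dx_k ∧ dx_i ∧ dx_j = sgn(permutation) dx_{(a)} ∧ dx_{(b)} ∧ dx_{(c)} with (a < b < c) sorted:
  d(3*x*y + 3*z^2) includes (∂/∂z)(3*x*y + 3*z^2) dz = (6*z) dz, which multiplied by dx ∧ dy gives (6*z) dx ∧ dy ∧ dz
  d(x*(y + z)) includes (∂/∂y)(x*(y + z)) dy = (x) dy, which multiplied by dx ∧ dz gives (-x) dx ∧ dy ∧ dz
Collecting like 3-forms: d(omega) = (-x + 6*z) dx ∧ dy ∧ dz.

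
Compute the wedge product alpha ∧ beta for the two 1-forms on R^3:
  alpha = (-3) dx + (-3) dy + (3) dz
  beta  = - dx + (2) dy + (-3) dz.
alpha ∧ beta = (-9) dx ∧ dy + (12) dx ∧ dz + (3) dy ∧ dz

Distribute the wedge, using dx_i ∧ dx_j = -dx_j ∧ dx_i and dx_i ∧ dx_i = 0. For each pair (i, j) with i < j, the coefficient of dx_i ∧ dx_j in alpha ∧ beta is (alpha_i * beta_j - alpha_j * beta_i). Collecting: alpha ∧ beta = (-9) dx ∧ dy + (12) dx ∧ dz + (3) dy ∧ dz.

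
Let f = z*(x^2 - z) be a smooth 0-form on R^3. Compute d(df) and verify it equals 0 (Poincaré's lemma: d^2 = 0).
d(df) = 0

Step 1: df = sum_i (∂f/∂x_i) dx_i = (2*x*z) dx + (0) dy + (x^2 - 2*z) dz.
Step 2: Apply d again. Using the 1-form formula, the coefficient of dx ∧ dy in d(df) is ∂^2 f/∂x ∂y - ∂^2 f/∂y ∂x = (0) - (0) = 0 (equality of mixed partials for smooth f).
Similarly for dx ∧ dz and dy ∧ dz — all coefficients vanish. So d(df) = 0.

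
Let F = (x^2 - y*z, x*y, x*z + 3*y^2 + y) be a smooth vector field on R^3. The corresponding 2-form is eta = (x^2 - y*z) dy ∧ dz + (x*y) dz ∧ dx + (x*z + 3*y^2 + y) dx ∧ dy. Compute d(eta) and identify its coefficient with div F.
d(eta) = (4*x) dx ∧ dy ∧ dz; div F = 4*x

For a 2-form in R^3 of the form above, applying d gives a 3-form with coefficient ∂P/∂x + ∂Q/∂y + ∂R/∂z:
  ∂P/∂x = 2*x
  ∂Q/∂y = x
  ∂R/∂z = x
Sum = 4*x, which is exactly div F.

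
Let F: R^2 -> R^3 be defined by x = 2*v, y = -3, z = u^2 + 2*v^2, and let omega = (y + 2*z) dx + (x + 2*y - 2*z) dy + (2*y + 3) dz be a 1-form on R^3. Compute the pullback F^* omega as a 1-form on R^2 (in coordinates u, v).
F^* omega = (-6*u) du + (4*u^2 + 8*v^2 - 12*v - 6) dv

Using F^*(f dg) = (f ∘ F) d(g ∘ F), substitute each coordinate x_i by F_i(u, v) in f_i, and replace dx_i by d F_i = (∂F_i/∂u) du + (∂F_i/∂v) dv.
  For the x component: f_1(F) = 2*u^2 + 4*v^2 - 3; d F_1 = (0) du + (2) dv
  For the y component: f_2(F) = -2*u^2 - 4*v^2 + 2*v - 6; d F_2 = (0) du + (0) dv
  For the z component: f_3(F) = -3; d F_3 = (2*u) du + (4*v) dv
Combining and collecting du, dv coefficients:
  coeff of du: -6*u
  coeff of dv: 4*u^2 + 8*v^2 - 12*v - 6
F^* omega = (-6*u) du + (4*u^2 + 8*v^2 - 12*v - 6) dv.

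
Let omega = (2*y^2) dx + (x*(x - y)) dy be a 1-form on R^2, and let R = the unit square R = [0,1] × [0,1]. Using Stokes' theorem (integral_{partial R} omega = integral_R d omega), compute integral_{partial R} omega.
integral_(partial R) omega = -3/2

Stokes: integral_partial_R omega = integral_R d omega with d omega = (∂Q/∂x - ∂P/∂y) dx ∧ dy.
  ∂Q/∂x = 2*x - y
  ∂P/∂y = 4*y
  integrand = ∂Q/∂x - ∂P/∂y = 2*x - 5*y.
Integrating over R: integral_0^1 integral_0^1 (2*x - 5*y) dx dy = -3/2.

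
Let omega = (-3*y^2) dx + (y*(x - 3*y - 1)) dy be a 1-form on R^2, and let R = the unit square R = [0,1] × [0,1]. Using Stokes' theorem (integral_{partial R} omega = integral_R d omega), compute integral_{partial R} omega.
integral_(partial R) omega = 7/2

Stokes: integral_partial_R omega = integral_R d omega with d omega = (∂Q/∂x - ∂P/∂y) dx ∧ dy.
  ∂Q/∂x = y
  ∂P/∂y = -6*y
  integrand = ∂Q/∂x - ∂P/∂y = 7*y.
Integrating over R: integral_0^1 integral_0^1 (7*y) dx dy = 7/2.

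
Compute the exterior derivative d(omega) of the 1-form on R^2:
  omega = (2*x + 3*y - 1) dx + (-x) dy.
d(omega) = (-4) dx ∧ dy

For a 1-form omega = sum_i f_i dx_i, the exterior derivative is
  d(omega) = sum_{i < j} (∂f_j/∂x_i - ∂f_i/∂x_j) dx_i ∧ dx_j.
  coefficient of dx ∧ dy: ∂f_2/∂x - ∂f_1/∂y = ∂(-x)/∂x - ∂(2*x + 3*y - 1)/∂y = -4
Assembling: d(omega) = (-4) dx ∧ dy.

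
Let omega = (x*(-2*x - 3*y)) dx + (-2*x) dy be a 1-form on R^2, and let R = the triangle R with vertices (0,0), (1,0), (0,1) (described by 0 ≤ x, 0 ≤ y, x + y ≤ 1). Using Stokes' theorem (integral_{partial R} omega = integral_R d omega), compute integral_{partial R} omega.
integral_(partial R) omega = -1/2

Stokes: integral_partial_R omega = integral_R d omega with d omega = (∂Q/∂x - ∂P/∂y) dx ∧ dy.
  ∂Q/∂x = -2
  ∂P/∂y = -3*x
  integrand = ∂Q/∂x - ∂P/∂y = 3*x - 2.
Integrating over R: integral_0^1 integral_0^{1-x} (3*x - 2) dy dx = -1/2.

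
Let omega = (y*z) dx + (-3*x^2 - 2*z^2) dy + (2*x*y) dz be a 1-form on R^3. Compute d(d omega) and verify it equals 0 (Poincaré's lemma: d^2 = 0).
d(d omega) = 0

Step 1: d omega = sum_{i<j} (∂f_j/∂x_i - ∂f_i/∂x_j) dx_i ∧ dx_j:
  coeff of dx ∧ dy: -6*x - z
  coeff of dx ∧ dz: y
  coeff of dy ∧ dz: 2*x + 4*z
Step 2: Apply d again to each 2-form coefficient. The only possible 3-form in R^3 is dx ∧ dy ∧ dz, with coefficient
  ∂(coeff of dy∧dz)/∂x - ∂(coeff of dx∧dz)/∂y + ∂(coeff of dx∧dy)/∂z
  = ∂/∂x (2*x + 4*z) - ∂/∂y (y) + ∂/∂z (-6*x - z).
Each of these terms simplifies to sums of mixed partials that cancel in pairs. The result is 0 (by equality of mixed partials for smooth functions — Schwarz / Clairaut).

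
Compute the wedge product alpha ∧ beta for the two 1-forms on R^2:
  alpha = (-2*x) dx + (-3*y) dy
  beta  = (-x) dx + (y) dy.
alpha ∧ beta = (-5*x*y) dx ∧ dy

Distribute the wedge, using dx_i ∧ dx_j = -dx_j ∧ dx_i and dx_i ∧ dx_i = 0. For each pair (i, j) with i < j, the coefficient of dx_i ∧ dx_j in alpha ∧ beta is (alpha_i * beta_j - alpha_j * beta_i). Collecting: alpha ∧ beta = (-5*x*y) dx ∧ dy.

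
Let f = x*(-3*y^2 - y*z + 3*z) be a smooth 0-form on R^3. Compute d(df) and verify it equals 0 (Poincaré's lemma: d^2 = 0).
d(df) = 0

Step 1: df = sum_i (∂f/∂x_i) dx_i = (-3*y^2 - y*z + 3*z) dx + (x*(-6*y - z)) dy + (x*(3 - y)) dz.
Step 2: Apply d again. Using the 1-form formula, the coefficient of dx ∧ dy in d(df) is ∂^2 f/∂x ∂y - ∂^2 f/∂y ∂x = (-6*y - z) - (-6*y - z) = 0 (equality of mixed partials for smooth f).
Similarly for dx ∧ dz and dy ∧ dz — all coefficients vanish. So d(df) = 0.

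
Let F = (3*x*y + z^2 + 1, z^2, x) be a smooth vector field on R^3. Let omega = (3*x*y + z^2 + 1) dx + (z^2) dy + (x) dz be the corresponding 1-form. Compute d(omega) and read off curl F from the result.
d(omega) = (-2*z) dy ∧ dz + (2*z - 1) dz ∧ dx + (-3*x) dx ∧ dy; curl F = (-2*z, 2*z - 1, -3*x)

d omega = sum_{i<j} (∂f_j/∂x_i - ∂f_i/∂x_j) dx_i ∧ dx_j. Under the identification (dy ∧ dz, dz ∧ dx, dx ∧ dy) ↔ (e_x, e_y, e_z), the coefficients are exactly the components of curl F. Compute:
  ∂R/∂y - ∂Q/∂z = (0) - (2*z) = -2*z
  ∂P/∂z - ∂R/∂x = (2*z) - (1) = 2*z - 1
  ∂Q/∂x - ∂P/∂y = (0) - (3*x) = -3*x.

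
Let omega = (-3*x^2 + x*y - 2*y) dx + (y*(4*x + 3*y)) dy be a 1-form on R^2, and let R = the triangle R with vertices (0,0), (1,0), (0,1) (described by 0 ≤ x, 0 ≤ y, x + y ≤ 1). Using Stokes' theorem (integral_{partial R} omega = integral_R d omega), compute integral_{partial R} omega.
integral_(partial R) omega = 3/2

Stokes: integral_partial_R omega = integral_R d omega with d omega = (∂Q/∂x - ∂P/∂y) dx ∧ dy.
  ∂Q/∂x = 4*y
  ∂P/∂y = x - 2
  integrand = ∂Q/∂x - ∂P/∂y = -x + 4*y + 2.
Integrating over R: integral_0^1 integral_0^{1-x} (-x + 4*y + 2) dy dx = 3/2.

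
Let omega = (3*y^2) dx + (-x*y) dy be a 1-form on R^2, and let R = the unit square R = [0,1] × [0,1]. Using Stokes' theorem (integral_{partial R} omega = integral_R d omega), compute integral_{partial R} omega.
integral_(partial R) omega = -7/2

Stokes: integral_partial_R omega = integral_R d omega with d omega = (∂Q/∂x - ∂P/∂y) dx ∧ dy.
  ∂Q/∂x = -y
  ∂P/∂y = 6*y
  integrand = ∂Q/∂x - ∂P/∂y = -7*y.
Integrating over R: integral_0^1 integral_0^1 (-7*y) dx dy = -7/2.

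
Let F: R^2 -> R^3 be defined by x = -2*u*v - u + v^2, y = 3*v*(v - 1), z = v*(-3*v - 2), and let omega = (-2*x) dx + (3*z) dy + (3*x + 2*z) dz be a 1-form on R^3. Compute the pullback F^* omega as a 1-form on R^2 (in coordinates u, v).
F^* omega = (-8*u*v^2 - 8*u*v - 2*u + 4*v^3 + 2*v^2) du + (-8*u^2*v - 4*u^2 + 48*u*v^2 + 34*u*v + 6*u - 40*v^3 + 21*v^2 + 26*v) dv

Using F^*(f dg) = (f ∘ F) d(g ∘ F), substitute each coordinate x_i by F_i(u, v) in f_i, and replace dx_i by d F_i = (∂F_i/∂u) du + (∂F_i/∂v) dv.
  For the x component: f_1(F) = 4*u*v + 2*u - 2*v^2; d F_1 = (-2*v - 1) du + (-2*u + 2*v) dv
  For the y component: f_2(F) = 3*v*(-3*v - 2); d F_2 = (0) du + (6*v - 3) dv
  For the z component: f_3(F) = -6*u*v - 3*u - 3*v^2 - 4*v; d F_3 = (0) du + (-6*v - 2) dv
Combining and collecting du, dv coefficients:
  coeff of du: -8*u*v^2 - 8*u*v - 2*u + 4*v^3 + 2*v^2
  coeff of dv: -8*u^2*v - 4*u^2 + 48*u*v^2 + 34*u*v + 6*u - 40*v^3 + 21*v^2 + 26*v
F^* omega = (-8*u*v^2 - 8*u*v - 2*u + 4*v^3 + 2*v^2) du + (-8*u^2*v - 4*u^2 + 48*u*v^2 + 34*u*v + 6*u - 40*v^3 + 21*v^2 + 26*v) dv.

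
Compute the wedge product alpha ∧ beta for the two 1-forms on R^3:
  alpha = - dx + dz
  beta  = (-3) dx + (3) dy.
alpha ∧ beta = (-3) dx ∧ dy + (3) dx ∧ dz + (-3) dy ∧ dz

Distribute the wedge, using dx_i ∧ dx_j = -dx_j ∧ dx_i and dx_i ∧ dx_i = 0. For each pair (i, j) with i < j, the coefficient of dx_i ∧ dx_j in alpha ∧ beta is (alpha_i * beta_j - alpha_j * beta_i). Collecting: alpha ∧ beta = (-3) dx ∧ dy + (3) dx ∧ dz + (-3) dy ∧ dz.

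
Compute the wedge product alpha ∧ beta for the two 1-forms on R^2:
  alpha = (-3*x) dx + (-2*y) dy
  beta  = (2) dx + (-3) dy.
alpha ∧ beta = (9*x + 4*y) dx ∧ dy

Distribute the wedge, using dx_i ∧ dx_j = -dx_j ∧ dx_i and dx_i ∧ dx_i = 0. For each pair (i, j) with i < j, the coefficient of dx_i ∧ dx_j in alpha ∧ beta is (alpha_i * beta_j - alpha_j * beta_i). Collecting: alpha ∧ beta = (9*x + 4*y) dx ∧ dy.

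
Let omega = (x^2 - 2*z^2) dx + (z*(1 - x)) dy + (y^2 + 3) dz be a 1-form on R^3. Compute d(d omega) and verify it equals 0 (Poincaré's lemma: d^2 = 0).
d(d omega) = 0

Step 1: d omega = sum_{i<j} (∂f_j/∂x_i - ∂f_i/∂x_j) dx_i ∧ dx_j:
  coeff of dx ∧ dy: -z
  coeff of dx ∧ dz: 4*z
  coeff of dy ∧ dz: x + 2*y - 1
Step 2: Apply d again to each 2-form coefficient. The only possible 3-form in R^3 is dx ∧ dy ∧ dz, with coefficient
  ∂(coeff of dy∧dz)/∂x - ∂(coeff of dx∧dz)/∂y + ∂(coeff of dx∧dy)/∂z
  = ∂/∂x (x + 2*y - 1) - ∂/∂y (4*z) + ∂/∂z (-z).
Each of these terms simplifies to sums of mixed partials that cancel in pairs. The result is 0 (by equality of mixed partials for smooth functions — Schwarz / Clairaut).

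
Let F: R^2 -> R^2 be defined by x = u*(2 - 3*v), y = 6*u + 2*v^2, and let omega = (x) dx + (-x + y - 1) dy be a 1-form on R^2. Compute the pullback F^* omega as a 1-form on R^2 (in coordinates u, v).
F^* omega = (9*u*v^2 + 6*u*v + 28*u + 12*v^2 - 6) du + (9*u^2*v - 6*u^2 + 12*u*v^2 + 16*u*v + 8*v^3 - 4*v) dv

Using F^*(f dg) = (f ∘ F) d(g ∘ F), substitute each coordinate x_i by F_i(u, v) in f_i, and replace dx_i by d F_i = (∂F_i/∂u) du + (∂F_i/∂v) dv.
  For the x component: f_1(F) = u*(2 - 3*v); d F_1 = (2 - 3*v) du + (-3*u) dv
  For the y component: f_2(F) = 3*u*v + 4*u + 2*v^2 - 1; d F_2 = (6) du + (4*v) dv
Combining and collecting du, dv coefficients:
  coeff of du: 9*u*v^2 + 6*u*v + 28*u + 12*v^2 - 6
  coeff of dv: 9*u^2*v - 6*u^2 + 12*u*v^2 + 16*u*v + 8*v^3 - 4*v
F^* omega = (9*u*v^2 + 6*u*v + 28*u + 12*v^2 - 6) du + (9*u^2*v - 6*u^2 + 12*u*v^2 + 16*u*v + 8*v^3 - 4*v) dv.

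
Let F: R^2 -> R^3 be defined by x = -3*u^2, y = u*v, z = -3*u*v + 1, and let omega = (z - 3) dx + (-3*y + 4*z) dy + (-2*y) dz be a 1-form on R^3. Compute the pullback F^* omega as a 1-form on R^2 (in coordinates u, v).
F^* omega = (18*u^2*v - 9*u*v^2 + 12*u + 4*v) du + (u*(-9*u*v + 4)) dv

Using F^*(f dg) = (f ∘ F) d(g ∘ F), substitute each coordinate x_i by F_i(u, v) in f_i, and replace dx_i by d F_i = (∂F_i/∂u) du + (∂F_i/∂v) dv.
  For the x component: f_1(F) = -3*u*v - 2; d F_1 = (-6*u) du + (0) dv
  For the y component: f_2(F) = -15*u*v + 4; d F_2 = (v) du + (u) dv
  For the z component: f_3(F) = -2*u*v; d F_3 = (-3*v) du + (-3*u) dv
Combining and collecting du, dv coefficients:
  coeff of du: 18*u^2*v - 9*u*v^2 + 12*u + 4*v
  coeff of dv: u*(-9*u*v + 4)
F^* omega = (18*u^2*v - 9*u*v^2 + 12*u + 4*v) du + (u*(-9*u*v + 4)) dv.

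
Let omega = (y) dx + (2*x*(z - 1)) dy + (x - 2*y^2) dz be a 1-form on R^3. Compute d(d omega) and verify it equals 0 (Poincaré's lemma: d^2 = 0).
d(d omega) = 0

Step 1: d omega = sum_{i<j} (∂f_j/∂x_i - ∂f_i/∂x_j) dx_i ∧ dx_j:
  coeff of dx ∧ dy: 2*z - 3
  coeff of dx ∧ dz: 1
  coeff of dy ∧ dz: -2*x - 4*y
Step 2: Apply d again to each 2-form coefficient. The only possible 3-form in R^3 is dx ∧ dy ∧ dz, with coefficient
  ∂(coeff of dy∧dz)/∂x - ∂(coeff of dx∧dz)/∂y + ∂(coeff of dx∧dy)/∂z
  = ∂/∂x (-2*x - 4*y) - ∂/∂y (1) + ∂/∂z (2*z - 3).
Each of these terms simplifies to sums of mixed partials that cancel in pairs. The result is 0 (by equality of mixed partials for smooth functions — Schwarz / Clairaut).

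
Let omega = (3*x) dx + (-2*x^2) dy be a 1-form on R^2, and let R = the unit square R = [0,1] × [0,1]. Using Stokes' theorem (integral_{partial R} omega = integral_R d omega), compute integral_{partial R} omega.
integral_(partial R) omega = -2

Stokes: integral_partial_R omega = integral_R d omega with d omega = (∂Q/∂x - ∂P/∂y) dx ∧ dy.
  ∂Q/∂x = -4*x
  ∂P/∂y = 0
  integrand = ∂Q/∂x - ∂P/∂y = -4*x.
Integrating over R: integral_0^1 integral_0^1 (-4*x) dx dy = -2.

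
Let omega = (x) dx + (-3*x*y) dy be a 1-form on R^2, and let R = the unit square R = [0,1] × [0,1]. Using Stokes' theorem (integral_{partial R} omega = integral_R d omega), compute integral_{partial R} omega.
integral_(partial R) omega = -3/2

Stokes: integral_partial_R omega = integral_R d omega with d omega = (∂Q/∂x - ∂P/∂y) dx ∧ dy.
  ∂Q/∂x = -3*y
  ∂P/∂y = 0
  integrand = ∂Q/∂x - ∂P/∂y = -3*y.
Integrating over R: integral_0^1 integral_0^1 (-3*y) dx dy = -3/2.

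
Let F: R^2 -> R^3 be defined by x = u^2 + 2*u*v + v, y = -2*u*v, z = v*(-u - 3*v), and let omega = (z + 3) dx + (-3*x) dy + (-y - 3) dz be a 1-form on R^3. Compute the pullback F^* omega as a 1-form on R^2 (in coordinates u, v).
F^* omega = (4*u^2*v + 2*u*v^2 + 6*u - 6*v^3 + 6*v^2 + 9*v) du + (6*u^3 + 8*u^2*v - 18*u*v^2 + 5*u*v + 9*u - 3*v^2 + 18*v + 3) dv

Using F^*(f dg) = (f ∘ F) d(g ∘ F), substitute each coordinate x_i by F_i(u, v) in f_i, and replace dx_i by d F_i = (∂F_i/∂u) du + (∂F_i/∂v) dv.
  For the x component: f_1(F) = -u*v - 3*v^2 + 3; d F_1 = (2*u + 2*v) du + (2*u + 1) dv
  For the y component: f_2(F) = -3*u^2 - 6*u*v - 3*v; d F_2 = (-2*v) du + (-2*u) dv
  For the z component: f_3(F) = 2*u*v - 3; d F_3 = (-v) du + (-u - 6*v) dv
Combining and collecting du, dv coefficients:
  coeff of du: 4*u^2*v + 2*u*v^2 + 6*u - 6*v^3 + 6*v^2 + 9*v
  coeff of dv: 6*u^3 + 8*u^2*v - 18*u*v^2 + 5*u*v + 9*u - 3*v^2 + 18*v + 3
F^* omega = (4*u^2*v + 2*u*v^2 + 6*u - 6*v^3 + 6*v^2 + 9*v) du + (6*u^3 + 8*u^2*v - 18*u*v^2 + 5*u*v + 9*u - 3*v^2 + 18*v + 3) dv.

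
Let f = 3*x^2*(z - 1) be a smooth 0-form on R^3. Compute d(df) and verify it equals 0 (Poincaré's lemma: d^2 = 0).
d(df) = 0

Step 1: df = sum_i (∂f/∂x_i) dx_i = (6*x*(z - 1)) dx + (0) dy + (3*x^2) dz.
Step 2: Apply d again. Using the 1-form formula, the coefficient of dx ∧ dy in d(df) is ∂^2 f/∂x ∂y - ∂^2 f/∂y ∂x = (0) - (0) = 0 (equality of mixed partials for smooth f).
Similarly for dx ∧ dz and dy ∧ dz — all coefficients vanish. So d(df) = 0.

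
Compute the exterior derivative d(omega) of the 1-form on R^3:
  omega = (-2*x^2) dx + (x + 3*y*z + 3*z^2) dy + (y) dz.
d(omega) = (1) dx ∧ dy + (-3*y - 6*z + 1) dy ∧ dz

For a 1-form omega = sum_i f_i dx_i, the exterior derivative is
  d(omega) = sum_{i < j} (∂f_j/∂x_i - ∂f_i/∂x_j) dx_i ∧ dx_j.
  coefficient of dx ∧ dy: ∂f_2/∂x - ∂f_1/∂y = ∂(x + 3*y*z + 3*z^2)/∂x - ∂(-2*x^2)/∂y = 1
  coefficient of dy ∧ dz: ∂f_3/∂y - ∂f_2/∂z = ∂(y)/∂y - ∂(x + 3*y*z + 3*z^2)/∂z = -3*y - 6*z + 1
Assembling: d(omega) = (1) dx ∧ dy + (-3*y - 6*z + 1) dy ∧ dz.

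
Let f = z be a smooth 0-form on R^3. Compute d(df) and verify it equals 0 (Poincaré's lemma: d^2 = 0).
d(df) = 0

Step 1: df = sum_i (∂f/∂x_i) dx_i = (0) dx + (0) dy + (1) dz.
Step 2: Apply d again. Using the 1-form formula, the coefficient of dx ∧ dy in d(df) is ∂^2 f/∂x ∂y - ∂^2 f/∂y ∂x = (0) - (0) = 0 (equality of mixed partials for smooth f).
Similarly for dx ∧ dz and dy ∧ dz — all coefficients vanish. So d(df) = 0.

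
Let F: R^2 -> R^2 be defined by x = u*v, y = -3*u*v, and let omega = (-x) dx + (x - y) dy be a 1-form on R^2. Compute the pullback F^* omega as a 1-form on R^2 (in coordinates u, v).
F^* omega = (-13*u*v^2) du + (-13*u^2*v) dv

Using F^*(f dg) = (f ∘ F) d(g ∘ F), substitute each coordinate x_i by F_i(u, v) in f_i, and replace dx_i by d F_i = (∂F_i/∂u) du + (∂F_i/∂v) dv.
  For the x component: f_1(F) = -u*v; d F_1 = (v) du + (u) dv
  For the y component: f_2(F) = 4*u*v; d F_2 = (-3*v) du + (-3*u) dv
Combining and collecting du, dv coefficients:
  coeff of du: -13*u*v^2
  coeff of dv: -13*u^2*v
F^* omega = (-13*u*v^2) du + (-13*u^2*v) dv.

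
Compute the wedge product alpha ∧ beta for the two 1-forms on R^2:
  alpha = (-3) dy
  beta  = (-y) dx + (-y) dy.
alpha ∧ beta = (-3*y) dx ∧ dy

Distribute the wedge, using dx_i ∧ dx_j = -dx_j ∧ dx_i and dx_i ∧ dx_i = 0. For each pair (i, j) with i < j, the coefficient of dx_i ∧ dx_j in alpha ∧ beta is (alpha_i * beta_j - alpha_j * beta_i). Collecting: alpha ∧ beta = (-3*y) dx ∧ dy.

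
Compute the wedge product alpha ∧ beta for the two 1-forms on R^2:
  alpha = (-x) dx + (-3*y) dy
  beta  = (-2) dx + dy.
alpha ∧ beta = (-x - 6*y) dx ∧ dy

Distribute the wedge, using dx_i ∧ dx_j = -dx_j ∧ dx_i and dx_i ∧ dx_i = 0. For each pair (i, j) with i < j, the coefficient of dx_i ∧ dx_j in alpha ∧ beta is (alpha_i * beta_j - alpha_j * beta_i). Collecting: alpha ∧ beta = (-x - 6*y) dx ∧ dy.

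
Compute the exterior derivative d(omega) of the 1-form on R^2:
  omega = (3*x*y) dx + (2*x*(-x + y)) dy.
d(omega) = (-7*x + 2*y) dx ∧ dy

For a 1-form omega = sum_i f_i dx_i, the exterior derivative is
  d(omega) = sum_{i < j} (∂f_j/∂x_i - ∂f_i/∂x_j) dx_i ∧ dx_j.
  coefficient of dx ∧ dy: ∂f_2/∂x - ∂f_1/∂y = ∂(2*x*(-x + y))/∂x - ∂(3*x*y)/∂y = -7*x + 2*y
Assembling: d(omega) = (-7*x + 2*y) dx ∧ dy.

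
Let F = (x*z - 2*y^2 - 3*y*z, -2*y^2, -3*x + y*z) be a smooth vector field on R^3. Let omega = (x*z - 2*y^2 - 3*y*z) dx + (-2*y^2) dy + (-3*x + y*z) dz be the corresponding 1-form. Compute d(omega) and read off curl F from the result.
d(omega) = (z) dy ∧ dz + (x - 3*y + 3) dz ∧ dx + (4*y + 3*z) dx ∧ dy; curl F = (z, x - 3*y + 3, 4*y + 3*z)

d omega = sum_{i<j} (∂f_j/∂x_i - ∂f_i/∂x_j) dx_i ∧ dx_j. Under the identification (dy ∧ dz, dz ∧ dx, dx ∧ dy) ↔ (e_x, e_y, e_z), the coefficients are exactly the components of curl F. Compute:
  ∂R/∂y - ∂Q/∂z = (z) - (0) = z
  ∂P/∂z - ∂R/∂x = (x - 3*y) - (-3) = x - 3*y + 3
  ∂Q/∂x - ∂P/∂y = (0) - (-4*y - 3*z) = 4*y + 3*z.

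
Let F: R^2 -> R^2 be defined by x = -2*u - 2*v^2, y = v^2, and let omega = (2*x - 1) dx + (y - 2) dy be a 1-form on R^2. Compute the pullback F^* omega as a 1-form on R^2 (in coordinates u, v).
F^* omega = (8*u + 8*v^2 + 2) du + (16*u*v + 18*v^3) dv

Using F^*(f dg) = (f ∘ F) d(g ∘ F), substitute each coordinate x_i by F_i(u, v) in f_i, and replace dx_i by d F_i = (∂F_i/∂u) du + (∂F_i/∂v) dv.
  For the x component: f_1(F) = -4*u - 4*v^2 - 1; d F_1 = (-2) du + (-4*v) dv
  For the y component: f_2(F) = v^2 - 2; d F_2 = (0) du + (2*v) dv
Combining and collecting du, dv coefficients:
  coeff of du: 8*u + 8*v^2 + 2
  coeff of dv: 16*u*v + 18*v^3
F^* omega = (8*u + 8*v^2 + 2) du + (16*u*v + 18*v^3) dv.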